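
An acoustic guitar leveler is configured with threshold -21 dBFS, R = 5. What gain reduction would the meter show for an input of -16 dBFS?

-16 dBFS exceeds the threshold by 5 dB.
A 5:1 ratio leaves 1 dB of that excess.
GR = overshoot in − overshoot out = 5 − 1 = 4 dB.

4 dB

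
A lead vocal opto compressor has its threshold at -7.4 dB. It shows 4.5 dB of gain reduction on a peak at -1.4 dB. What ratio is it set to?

4:1

Input overshoot = -1.4 − (-7.4) = 6 dB.
Output overshoot = 6 − 4.5 = 1.5 dB.
Ratio = input overshoot / output overshoot = 6 / 1.5 = 4.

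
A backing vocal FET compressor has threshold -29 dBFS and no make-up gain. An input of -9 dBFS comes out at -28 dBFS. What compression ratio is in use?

20:1

Input overshoot = -9 − (-29) = 20 dB; output overshoot = -28 − (-29) = 1 dB.
Ratio = 20 / 1 = 20.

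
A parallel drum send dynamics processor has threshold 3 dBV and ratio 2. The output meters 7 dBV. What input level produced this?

11 dBV

Post-compression overshoot = 7 − 3 = 4 dB.
Before 2:1 compression the overshoot was 4 × 2 = 8 dB, so input = 3 + 8 = 11 dBV.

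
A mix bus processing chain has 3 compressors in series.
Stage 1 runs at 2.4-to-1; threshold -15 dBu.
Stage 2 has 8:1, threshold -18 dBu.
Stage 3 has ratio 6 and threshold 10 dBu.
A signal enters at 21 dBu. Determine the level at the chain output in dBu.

Stage 1: 21 dBu is 36 dB over -15 dBu; at 2.4:1 that becomes 15 dB over, giving 0 dBu.
Stage 2: 18 dB above -18 dBu, reduced 8:1 to 2.25 dB above → -15.75 dBu.
Stage 3: below threshold (-15.75 ≤ 10); passes unchanged; output -15.75 dBu.

-15.75 dBu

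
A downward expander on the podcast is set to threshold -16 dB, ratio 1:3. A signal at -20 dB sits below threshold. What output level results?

The input is 4 dB below the -16 dB threshold.
A 1:3 expander multiplies undershoot by 3: 4 × 3 = 12 dB below threshold.
Output = -16 − 12 = -28 dB.

-28 dB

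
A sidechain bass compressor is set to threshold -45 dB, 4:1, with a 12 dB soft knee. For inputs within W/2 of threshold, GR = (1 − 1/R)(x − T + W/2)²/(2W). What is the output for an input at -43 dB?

x − T + W/2 = -43 − (-45) + 6 = 8.
GR = (1 − 1/4) × 8² / 24 = 0.75 × 64 / 24 = 2 dB.
Output = -43 − 2 = -45 dB.

-45 dB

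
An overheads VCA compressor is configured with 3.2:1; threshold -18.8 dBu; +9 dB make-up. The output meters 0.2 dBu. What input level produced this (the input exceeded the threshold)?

Remove make-up: 0.2 − 9 = -8.8 dBu.
Post-compression overshoot = -8.8 − (-18.8) = 10 dB.
Input overshoot = R × output overshoot = 32 dB → input = -18.8 + 32 = 13.2 dBu.

13.2 dBu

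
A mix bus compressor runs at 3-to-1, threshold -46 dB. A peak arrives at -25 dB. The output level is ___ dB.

-25 dB sits 21 dB over threshold.
3:1 compression reduces that to 21/3 = 7 dB over.
So the level is -46 + 7 = -39 dB.

-39 dB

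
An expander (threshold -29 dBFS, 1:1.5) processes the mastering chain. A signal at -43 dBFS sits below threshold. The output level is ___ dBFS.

-50 dBFS

Below threshold, a 1:1.5 expander applies gain = (1.5−1)×(T − x) of attenuation.
(1.5−1) × 14 = 7 dB, so output = -43 − 7 = -50 dBFS.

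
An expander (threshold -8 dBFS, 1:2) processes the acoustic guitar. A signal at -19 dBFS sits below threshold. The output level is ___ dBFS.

-30 dBFS

Undershoot = (-8) − (-19) = 11 dB.
At 1:2, that expands to 22 dB under threshold.
Output = -8 − 22 = -30 dBFS.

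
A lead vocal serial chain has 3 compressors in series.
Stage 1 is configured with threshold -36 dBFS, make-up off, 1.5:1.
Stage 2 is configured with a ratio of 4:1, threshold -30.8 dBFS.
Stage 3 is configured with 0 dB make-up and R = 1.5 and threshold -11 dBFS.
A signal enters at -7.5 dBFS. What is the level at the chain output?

-27.35 dBFS

Stage 1: overshoot 28.5 dB → 28.5/1.5 = 19 dB → -17 dBFS.
Stage 2: -17 dBFS is 13.8 dB over -30.8 dBFS; at 4:1 that becomes 3.45 dB over, giving -27.35 dBFS.
Stage 3: below threshold (-27.35 ≤ -11); passes unchanged; output -27.35 dBFS.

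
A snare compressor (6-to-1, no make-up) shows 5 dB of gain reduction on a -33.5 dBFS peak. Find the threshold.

-39.5 dBFS

Gain reduction = -33.5 − (-38.5) = 5 dB; output overshoot = GR / (R − 1) = 5 / 5 = 1 dB.
Threshold = output − output overshoot = -38.5 − 1 = -39.5 dBFS.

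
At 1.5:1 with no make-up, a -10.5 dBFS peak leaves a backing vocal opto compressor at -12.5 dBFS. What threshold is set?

Input is 6 dB above T (since output overshoot × R = input overshoot: (-12.5 − T)·1.5 = -10.5 − T gives T = -16.5 dBFS).
Check: -16.5 + (-10.5 − (-16.5))/1.5 = -16.5 + 4 = -12.5 dBFS. ✓

-16.5 dBFS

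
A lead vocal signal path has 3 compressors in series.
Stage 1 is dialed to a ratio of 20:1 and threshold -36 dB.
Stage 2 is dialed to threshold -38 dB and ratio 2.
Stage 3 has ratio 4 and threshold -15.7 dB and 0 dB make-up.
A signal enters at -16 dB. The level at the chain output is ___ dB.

-36.5 dB

Stage 1: overshoot 20 dB → 20/20 = 1 dB → -35 dB.
Stage 2: overshoot 3 dB → 3/2 = 1.5 dB → -36.5 dB.
Stage 3: -36.5 dB is at or below the -15.7 dB threshold — no compression; output -36.5 dB.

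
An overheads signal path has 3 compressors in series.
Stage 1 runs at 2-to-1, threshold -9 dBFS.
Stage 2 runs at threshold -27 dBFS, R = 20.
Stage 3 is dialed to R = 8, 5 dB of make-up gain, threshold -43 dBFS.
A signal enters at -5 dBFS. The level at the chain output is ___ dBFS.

-35.875 dBFS

Stage 1: overshoot 4 dB → 4/2 = 2 dB → -7 dBFS.
Stage 2: 20 dB above -27 dBFS, reduced 20:1 to 1 dB above → -26 dBFS.
Stage 3: overshoot 17 dB → 17/8 = 2.125 dB → -40.875 dBFS; +5 dB make-up → -35.875 dBFS.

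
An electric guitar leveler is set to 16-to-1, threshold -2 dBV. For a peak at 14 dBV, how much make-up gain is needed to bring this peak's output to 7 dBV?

The peak compresses to -2 + 16/16 = -1 dBV.
To reach 7 dBV requires 7 − (-1) = 8 dB of make-up.

8 dB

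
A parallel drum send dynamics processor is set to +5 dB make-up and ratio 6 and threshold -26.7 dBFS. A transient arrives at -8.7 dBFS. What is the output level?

The input is 18 dB above the -26.7 dBFS threshold.
6:1 compression reduces that to 18/6 = 3 dB over.
So the level is -26.7 + 3 = -23.7 dBFS; make-up adds 5 dB, giving -18.7 dBFS.

-18.7 dBFS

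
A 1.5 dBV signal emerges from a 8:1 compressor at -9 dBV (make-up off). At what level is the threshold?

Gain reduction = 1.5 − (-9) = 10.5 dB; output overshoot = GR / (R − 1) = 10.5 / 7 = 1.5 dB.
Threshold = output − output overshoot = -9 − 1.5 = -10.5 dBV.

-10.5 dBV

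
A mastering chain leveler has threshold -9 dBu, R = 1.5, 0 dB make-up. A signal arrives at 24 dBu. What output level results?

13 dBu

Overshoot: 24 − (-9) = 33 dB.
1.5:1 compression reduces that to 33/1.5 = 22 dB over.
Output = -9 + 22 = 13 dBu.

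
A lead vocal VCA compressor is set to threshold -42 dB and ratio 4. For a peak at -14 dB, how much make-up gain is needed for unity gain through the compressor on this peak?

21 dB

Without make-up, output = threshold + overshoot/4 = -42 + 7 = -35 dB.
Gap to target: 21 dB.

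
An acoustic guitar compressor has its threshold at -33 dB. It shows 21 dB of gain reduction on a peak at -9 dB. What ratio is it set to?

8:1

Input overshoot = -9 − (-33) = 24 dB.
Output overshoot = 24 − 21 = 3 dB.
Ratio = input overshoot / output overshoot = 24 / 3 = 8.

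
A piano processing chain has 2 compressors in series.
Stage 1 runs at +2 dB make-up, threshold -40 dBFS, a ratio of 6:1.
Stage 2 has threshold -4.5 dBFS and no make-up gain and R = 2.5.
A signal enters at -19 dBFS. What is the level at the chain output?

-34.5 dBFS

Stage 1: overshoot 21 dB → 21/6 = 3.5 dB → -36.5 dBFS; +2 dB make-up → -34.5 dBFS.
Stage 2: below threshold (-34.5 ≤ -4.5); passes unchanged; output -34.5 dBFS.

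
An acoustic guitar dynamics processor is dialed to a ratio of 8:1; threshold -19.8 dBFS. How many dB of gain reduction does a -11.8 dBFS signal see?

7 dB

The signal is 8 dB above threshold.
After 8:1 compression the overshoot becomes 8/8 = 1 dB.
GR = overshoot in − overshoot out = 8 − 1 = 7 dB.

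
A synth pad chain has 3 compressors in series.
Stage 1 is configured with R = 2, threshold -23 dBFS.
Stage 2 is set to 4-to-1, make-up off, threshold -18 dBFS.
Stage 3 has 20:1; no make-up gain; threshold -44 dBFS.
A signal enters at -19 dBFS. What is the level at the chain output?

Stage 1: 4 dB above -23 dBFS, reduced 2:1 to 2 dB above → -21 dBFS.
Stage 2: below threshold (-21 ≤ -18); passes unchanged; output -21 dBFS.
Stage 3: overshoot 23 dB → 23/20 = 1.15 dB → -42.85 dBFS.

-42.85 dBFS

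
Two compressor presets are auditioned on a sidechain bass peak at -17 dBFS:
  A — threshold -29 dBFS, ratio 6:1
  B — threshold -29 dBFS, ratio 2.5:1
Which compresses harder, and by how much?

A, by 2.8 dB

A: 12 dB over, compressed to 2 dB over, so 10 dB of GR.
B: 12 dB over, compressed to 4.8 dB over, so 7.2 dB of GR.
Difference: 2.8 dB in favour of A.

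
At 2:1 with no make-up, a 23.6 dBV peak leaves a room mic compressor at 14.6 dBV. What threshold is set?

5.6 dBV

Gain reduction = 23.6 − 14.6 = 9 dB; output overshoot = GR / (R − 1) = 9 / 1 = 9 dB.
Threshold = output − output overshoot = 14.6 − 9 = 5.6 dBV.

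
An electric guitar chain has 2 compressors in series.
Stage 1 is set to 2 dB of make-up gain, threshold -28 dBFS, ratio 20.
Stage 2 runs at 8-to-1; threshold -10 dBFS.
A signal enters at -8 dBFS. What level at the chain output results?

Stage 1: 20 dB above -28 dBFS, reduced 20:1 to 1 dB above → -27 dBFS; +2 dB make-up → -25 dBFS.
Stage 2: -25 dBFS ≤ -10 dBFS, so stage 2 doesn't engage; output -25 dBFS.

-25 dBFS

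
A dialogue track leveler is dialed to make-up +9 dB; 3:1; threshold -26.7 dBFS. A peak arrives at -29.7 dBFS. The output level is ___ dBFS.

-29.7 dBFS is 3 dB below the -26.7 dBFS threshold, so no gain reduction is applied.
Make-up gain adds 9 dB: -29.7 + 9 = -20.7 dBFS.

-20.7 dBFS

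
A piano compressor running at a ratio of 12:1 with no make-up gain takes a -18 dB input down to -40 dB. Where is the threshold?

-42 dB

Gain reduction = -18 − (-40) = 22 dB; output overshoot = GR / (R − 1) = 22 / 11 = 2 dB.
Threshold = output − output overshoot = -40 − 2 = -42 dB.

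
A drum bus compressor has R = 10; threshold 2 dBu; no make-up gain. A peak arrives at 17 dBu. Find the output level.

Overshoot: 17 − 2 = 15 dB.
At 10:1 the overshoot is divided by 10, leaving 1.5 dB above threshold.
Output = 2 + 1.5 = 3.5 dBu.

3.5 dBu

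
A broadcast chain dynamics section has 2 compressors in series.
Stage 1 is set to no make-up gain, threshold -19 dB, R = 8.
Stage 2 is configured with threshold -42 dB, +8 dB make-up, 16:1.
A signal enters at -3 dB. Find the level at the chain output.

-32.4375 dB

Stage 1: 16 dB above -19 dB, reduced 8:1 to 2 dB above → -17 dB.
Stage 2: -17 dB is 25 dB over -42 dB; at 16:1 that becomes 1.5625 dB over, giving -40.4375 dB; +8 dB make-up → -32.4375 dB.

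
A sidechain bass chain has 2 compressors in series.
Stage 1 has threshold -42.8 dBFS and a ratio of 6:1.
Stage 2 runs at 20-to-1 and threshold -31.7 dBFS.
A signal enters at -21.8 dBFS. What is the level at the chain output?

Stage 1: overshoot 21 dB → 21/6 = 3.5 dB → -39.3 dBFS.
Stage 2: below threshold (-39.3 ≤ -31.7); passes unchanged; output -39.3 dBFS.

-39.3 dBFS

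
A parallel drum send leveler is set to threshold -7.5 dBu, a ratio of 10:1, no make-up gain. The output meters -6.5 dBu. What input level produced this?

2.5 dBu

That's 1 dB above the -7.5 dBu threshold.
Input overshoot = R × output overshoot = 10 dB → input = -7.5 + 10 = 2.5 dBu.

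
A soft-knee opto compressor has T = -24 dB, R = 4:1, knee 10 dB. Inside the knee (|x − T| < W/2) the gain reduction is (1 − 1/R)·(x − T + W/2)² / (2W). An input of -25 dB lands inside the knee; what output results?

-25.6 dB

x − T + W/2 = -25 − (-24) + 5 = 4.
GR = (1 − 1/4) × 4² / 20 = 0.75 × 16 / 20 = 0.6 dB.
Output = -25 − 0.6 = -25.6 dB.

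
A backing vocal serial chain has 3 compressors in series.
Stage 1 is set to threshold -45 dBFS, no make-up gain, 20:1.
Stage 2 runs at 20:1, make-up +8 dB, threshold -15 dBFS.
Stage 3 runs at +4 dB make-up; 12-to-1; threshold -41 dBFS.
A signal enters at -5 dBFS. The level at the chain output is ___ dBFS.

Stage 1: -5 dBFS is 40 dB over -45 dBFS; at 20:1 that becomes 2 dB over, giving -43 dBFS.
Stage 2: -43 dBFS is at or below the -15 dBFS threshold — no compression; make-up brings it to -35 dBFS.
Stage 3: overshoot 6 dB → 6/12 = 0.5 dB → -40.5 dBFS; +4 dB make-up → -36.5 dBFS.

-36.5 dBFS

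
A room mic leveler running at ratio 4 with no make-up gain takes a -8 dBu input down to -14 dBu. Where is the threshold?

Input is 8 dB above T (since output overshoot × R = input overshoot: (-14 − T)·4 = -8 − T gives T = -16 dBu).
Check: -16 + (-8 − (-16))/4 = -16 + 2 = -14 dBu. ✓

-16 dBu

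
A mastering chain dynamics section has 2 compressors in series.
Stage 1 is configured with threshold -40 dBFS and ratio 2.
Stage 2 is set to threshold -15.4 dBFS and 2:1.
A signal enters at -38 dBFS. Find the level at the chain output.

Stage 1: -38 dBFS is 2 dB over -40 dBFS; at 2:1 that becomes 1 dB over, giving -39 dBFS.
Stage 2: -39 dBFS is at or below the -15.4 dBFS threshold — no compression; output -39 dBFS.

-39 dBFS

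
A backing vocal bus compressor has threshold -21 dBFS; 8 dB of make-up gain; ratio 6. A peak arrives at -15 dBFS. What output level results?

The input is 6 dB above the -21 dBFS threshold.
6:1 compression reduces that to 6/6 = 1 dB over.
So the level is -21 + 1 = -20 dBFS; make-up adds 8 dB, giving -12 dBFS.

-12 dBFS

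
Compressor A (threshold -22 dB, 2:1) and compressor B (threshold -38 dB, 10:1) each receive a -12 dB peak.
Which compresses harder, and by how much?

A: GR = 10 − 10/2 = 5 dB.
B: GR = 26 − 26/10 = 23.4 dB.
B applies 18.4 dB more gain reduction.

B, by 18.4 dB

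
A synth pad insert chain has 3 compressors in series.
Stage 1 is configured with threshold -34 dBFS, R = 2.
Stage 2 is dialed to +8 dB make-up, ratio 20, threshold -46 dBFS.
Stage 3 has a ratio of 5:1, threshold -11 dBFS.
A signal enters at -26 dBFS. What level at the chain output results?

-37.2 dBFS

Stage 1: overshoot 8 dB → 8/2 = 4 dB → -30 dBFS.
Stage 2: -30 dBFS is 16 dB over -46 dBFS; at 20:1 that becomes 0.8 dB over, giving -45.2 dBFS; +8 dB make-up → -37.2 dBFS.
Stage 3: below threshold (-37.2 ≤ -11); passes unchanged; output -37.2 dBFS.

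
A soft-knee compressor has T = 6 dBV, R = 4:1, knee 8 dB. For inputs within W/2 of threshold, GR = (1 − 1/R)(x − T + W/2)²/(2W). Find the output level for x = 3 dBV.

x − T + W/2 = 3 − 6 + 4 = 1.
GR = (1 − 1/4) × 1² / 16 = 0.75 × 1 / 16 = 0.046875 dB.
Output = 3 − 0.046875 = 2.953125 dBV.

2.953125 dBV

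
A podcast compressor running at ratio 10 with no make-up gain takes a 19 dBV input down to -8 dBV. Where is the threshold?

-11 dBV

Input is 30 dB above T (since output overshoot × R = input overshoot: (-8 − T)·10 = 19 − T gives T = -11 dBV).
Check: -11 + (19 − (-11))/10 = -11 + 3 = -8 dBV. ✓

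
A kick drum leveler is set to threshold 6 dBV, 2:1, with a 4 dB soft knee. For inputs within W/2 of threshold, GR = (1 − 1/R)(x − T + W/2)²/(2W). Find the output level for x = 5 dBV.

x − T + W/2 = 5 − 6 + 2 = 1.
GR = (1 − 1/2) × 1² / 8 = 0.5 × 1 / 8 = 0.0625 dB.
Output = 5 − 0.0625 = 4.9375 dBV.

4.9375 dBV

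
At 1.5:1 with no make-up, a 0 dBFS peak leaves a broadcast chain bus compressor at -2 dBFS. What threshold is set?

Input is 6 dB above T (since output overshoot × R = input overshoot: (-2 − T)·1.5 = 0 − T gives T = -6 dBFS).
Check: -6 + (0 − (-6))/1.5 = -6 + 4 = -2 dBFS. ✓

-6 dBFS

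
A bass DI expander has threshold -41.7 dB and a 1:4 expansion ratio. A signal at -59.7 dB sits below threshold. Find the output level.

Below threshold, a 1:4 expander applies gain = (4−1)×(T − x) of attenuation.
(4−1) × 18 = 54 dB, so output = -59.7 − 54 = -113.7 dB.

-113.7 dB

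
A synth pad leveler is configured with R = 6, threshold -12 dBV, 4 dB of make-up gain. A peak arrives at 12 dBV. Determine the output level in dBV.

-4 dBV

Overshoot: 12 − (-12) = 24 dB.
At 6:1 the overshoot is divided by 6, leaving 4 dB above threshold.
Output = -12 + 4 = -8 dBV; make-up adds 4 dB, giving -4 dBV.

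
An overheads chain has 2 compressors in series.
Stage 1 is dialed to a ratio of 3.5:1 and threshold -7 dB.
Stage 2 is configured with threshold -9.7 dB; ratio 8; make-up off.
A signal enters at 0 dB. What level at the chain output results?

-9.1125 dB

Stage 1: 0 dB is 7 dB over -7 dB; at 3.5:1 that becomes 2 dB over, giving -5 dB.
Stage 2: 4.7 dB above -9.7 dB, reduced 8:1 to 0.5875 dB above → -9.1125 dB.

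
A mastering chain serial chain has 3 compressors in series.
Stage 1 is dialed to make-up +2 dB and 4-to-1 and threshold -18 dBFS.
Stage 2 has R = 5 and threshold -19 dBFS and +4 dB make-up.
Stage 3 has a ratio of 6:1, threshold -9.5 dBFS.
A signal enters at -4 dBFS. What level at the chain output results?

Stage 1: -4 dBFS is 14 dB over -18 dBFS; at 4:1 that becomes 3.5 dB over, giving -14.5 dBFS; +2 dB make-up → -12.5 dBFS.
Stage 2: -12.5 dBFS is 6.5 dB over -19 dBFS; at 5:1 that becomes 1.3 dB over, giving -17.7 dBFS; +4 dB make-up → -13.7 dBFS.
Stage 3: below threshold (-13.7 ≤ -9.5); passes unchanged; output -13.7 dBFS.

-13.7 dBFS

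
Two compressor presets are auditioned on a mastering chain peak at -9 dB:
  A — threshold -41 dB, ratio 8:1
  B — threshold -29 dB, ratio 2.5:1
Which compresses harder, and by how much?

A: overshoot 32 dB → output overshoot 4 dB → GR 28 dB.
B: overshoot 20 dB → output overshoot 8 dB → GR 12 dB.
A reduces 16 dB more.

A, by 16 dB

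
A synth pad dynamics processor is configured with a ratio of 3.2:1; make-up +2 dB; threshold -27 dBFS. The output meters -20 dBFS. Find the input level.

Before make-up, the level was -20 − 2 = -22 dBFS.
Post-compression overshoot = -22 − (-27) = 5 dB.
Input overshoot = R × output overshoot = 16 dB → input = -27 + 16 = -11 dBFS.

-11 dBFS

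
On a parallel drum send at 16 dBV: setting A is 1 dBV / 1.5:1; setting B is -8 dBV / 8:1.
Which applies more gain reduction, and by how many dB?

A: 15 dB over, compressed to 10 dB over, so 5 dB of GR.
B: 24 dB over, compressed to 3 dB over, so 21 dB of GR.
B reduces 16 dB more.

B, by 16 dB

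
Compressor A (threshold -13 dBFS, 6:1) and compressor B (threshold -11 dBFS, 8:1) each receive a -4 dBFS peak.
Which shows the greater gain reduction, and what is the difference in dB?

A, by 1.375 dB

A: 9 dB over, compressed to 1.5 dB over, so 7.5 dB of GR.
B: 7 dB over, compressed to 0.875 dB over, so 6.125 dB of GR.
Difference: 1.375 dB in favour of A.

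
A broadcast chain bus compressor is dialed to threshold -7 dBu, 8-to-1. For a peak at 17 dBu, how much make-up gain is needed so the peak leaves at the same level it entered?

Overshoot 24 dB → 24/8 = 3 dB after compression, so the compressed level is -7 + 3 = -4 dBu.
Make-up = target − compressed = 17 − (-4) = 21 dB.

21 dB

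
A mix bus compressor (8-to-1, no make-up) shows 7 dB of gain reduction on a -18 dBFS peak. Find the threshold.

-26 dBFS

Let T be the threshold. Output overshoot = (input overshoot)/R, so -25 − T = (-18 − T)/8.
8·(-25 − T) = -18 − T → 7·T = -200 − (-18) = -182.
T = -182/7 = -26 dBFS.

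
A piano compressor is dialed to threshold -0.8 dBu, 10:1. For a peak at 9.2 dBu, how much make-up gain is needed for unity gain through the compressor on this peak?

Without make-up, output = threshold + overshoot/10 = -0.8 + 1 = 0.2 dBu.
Gap to target: 9 dB.

9 dB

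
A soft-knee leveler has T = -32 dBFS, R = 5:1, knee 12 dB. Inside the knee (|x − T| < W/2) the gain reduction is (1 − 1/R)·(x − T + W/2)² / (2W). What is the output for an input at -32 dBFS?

-33.2 dBFS

x − T + W/2 = -32 − (-32) + 6 = 6.
GR = (1 − 1/5) × 6² / 24 = 0.8 × 36 / 24 = 1.2 dB.
Output = -32 − 1.2 = -33.2 dBFS.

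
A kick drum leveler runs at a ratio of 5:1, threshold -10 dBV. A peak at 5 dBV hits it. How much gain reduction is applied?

Overshoot = 5 − (-10) = 15 dB.
After 5:1 compression the overshoot becomes 15/5 = 3 dB.
So the signal is attenuated by 15 − 3 = 12 dB.

12 dB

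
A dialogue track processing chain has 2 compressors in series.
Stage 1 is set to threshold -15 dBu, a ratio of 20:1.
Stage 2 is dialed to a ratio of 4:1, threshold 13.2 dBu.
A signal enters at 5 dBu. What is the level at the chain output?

-14 dBu

Stage 1: 5 dBu is 20 dB over -15 dBu; at 20:1 that becomes 1 dB over, giving -14 dBu.
Stage 2: below threshold (-14 ≤ 13.2); passes unchanged; output -14 dBu.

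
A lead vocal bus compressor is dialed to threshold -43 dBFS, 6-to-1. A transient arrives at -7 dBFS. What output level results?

-37 dBFS

The input is 36 dB above the -43 dBFS threshold.
The 36 dB excess becomes 6 dB after 6:1 reduction.
Output = -43 + 6 = -37 dBFS.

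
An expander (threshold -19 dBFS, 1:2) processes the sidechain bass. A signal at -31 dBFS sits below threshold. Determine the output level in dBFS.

Below threshold, a 1:2 expander applies gain = (2−1)×(T − x) of attenuation.
(2−1) × 12 = 12 dB, so output = -31 − 12 = -43 dBFS.

-43 dBFS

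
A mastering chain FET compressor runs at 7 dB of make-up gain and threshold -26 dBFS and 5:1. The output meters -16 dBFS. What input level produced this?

-11 dBFS

Stripping the +7 dB make-up gives -23 dBFS at the gain stage.
That's 3 dB above the -26 dBFS threshold.
Input overshoot = R × output overshoot = 15 dB → input = -26 + 15 = -11 dBFS.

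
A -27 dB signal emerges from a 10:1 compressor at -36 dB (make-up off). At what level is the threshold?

-37 dB

Let T be the threshold. Output overshoot = (input overshoot)/R, so -36 − T = (-27 − T)/10.
10·(-36 − T) = -27 − T → 9·T = -360 − (-27) = -333.
T = -333/9 = -37 dB.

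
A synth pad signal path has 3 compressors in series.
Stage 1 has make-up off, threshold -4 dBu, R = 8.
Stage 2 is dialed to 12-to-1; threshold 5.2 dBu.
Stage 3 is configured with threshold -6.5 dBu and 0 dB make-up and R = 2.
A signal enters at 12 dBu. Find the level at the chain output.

-4.25 dBu

Stage 1: 12 dBu is 16 dB over -4 dBu; at 8:1 that becomes 2 dB over, giving -2 dBu.
Stage 2: below threshold (-2 ≤ 5.2); passes unchanged; output -2 dBu.
Stage 3: 4.5 dB above -6.5 dBu, reduced 2:1 to 2.25 dB above → -4.25 dBu.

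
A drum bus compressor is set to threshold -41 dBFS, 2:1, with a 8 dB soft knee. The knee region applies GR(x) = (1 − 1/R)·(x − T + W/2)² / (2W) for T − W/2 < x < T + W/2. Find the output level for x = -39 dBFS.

x − T + W/2 = -39 − (-41) + 4 = 6.
GR = (1 − 1/2) × 6² / 16 = 0.5 × 36 / 16 = 1.125 dB.
Output = -39 − 1.125 = -40.125 dBFS.

-40.125 dBFS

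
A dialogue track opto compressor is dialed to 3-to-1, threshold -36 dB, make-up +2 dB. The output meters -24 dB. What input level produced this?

Before make-up, the level was -24 − 2 = -26 dB.
The compressed level sits -26 − (-36) = 10 dB over threshold.
Input overshoot = R × output overshoot = 30 dB → input = -36 + 30 = -6 dB.

-6 dB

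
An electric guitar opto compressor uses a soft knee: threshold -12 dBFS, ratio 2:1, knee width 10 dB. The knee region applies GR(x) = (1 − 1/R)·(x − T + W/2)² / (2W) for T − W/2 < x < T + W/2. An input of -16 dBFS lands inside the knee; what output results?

-16.025 dBFS

x − T + W/2 = -16 − (-12) + 5 = 1.
GR = (1 − 1/2) × 1² / 20 = 0.5 × 1 / 20 = 0.025 dB.
Output = -16 − 0.025 = -16.025 dBFS.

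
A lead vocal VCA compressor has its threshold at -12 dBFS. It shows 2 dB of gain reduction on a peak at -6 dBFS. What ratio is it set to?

Input overshoot = -6 − (-12) = 6 dB.
Output overshoot = 6 − 2 = 4 dB.
Ratio = input overshoot / output overshoot = 6 / 4 = 1.5.

1.5:1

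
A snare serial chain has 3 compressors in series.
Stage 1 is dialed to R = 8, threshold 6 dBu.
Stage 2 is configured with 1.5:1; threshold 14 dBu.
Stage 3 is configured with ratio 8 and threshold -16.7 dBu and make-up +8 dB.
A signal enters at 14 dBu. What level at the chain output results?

-5.7375 dBu

Stage 1: 8 dB above 6 dBu, reduced 8:1 to 1 dB above → 7 dBu.
Stage 2: 7 dBu ≤ 14 dBu, so stage 2 doesn't engage; output 7 dBu.
Stage 3: 7 dBu is 23.7 dB over -16.7 dBu; at 8:1 that becomes 2.9625 dB over, giving -13.7375 dBu; +8 dB make-up → -5.7375 dBu.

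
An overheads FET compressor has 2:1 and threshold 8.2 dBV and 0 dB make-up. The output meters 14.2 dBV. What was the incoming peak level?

20.2 dBV

Post-compression overshoot = 14.2 − 8.2 = 6 dB.
Input overshoot = R × output overshoot = 12 dB → input = 8.2 + 12 = 20.2 dBV.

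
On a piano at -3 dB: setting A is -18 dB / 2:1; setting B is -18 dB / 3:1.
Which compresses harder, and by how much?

A: overshoot 15 dB → output overshoot 7.5 dB → GR 7.5 dB.
B: overshoot 15 dB → output overshoot 5 dB → GR 10 dB.
B reduces 2.5 dB more.

B, by 2.5 dB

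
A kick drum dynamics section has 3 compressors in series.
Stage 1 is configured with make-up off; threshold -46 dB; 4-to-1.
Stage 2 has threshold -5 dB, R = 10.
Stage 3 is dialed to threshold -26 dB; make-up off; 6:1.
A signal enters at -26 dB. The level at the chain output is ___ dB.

Stage 1: -26 dB is 20 dB over -46 dB; at 4:1 that becomes 5 dB over, giving -41 dB.
Stage 2: -41 dB is at or below the -5 dB threshold — no compression; output -41 dB.
Stage 3: -41 dB ≤ -26 dB, so stage 3 doesn't engage; output -41 dB.

-41 dB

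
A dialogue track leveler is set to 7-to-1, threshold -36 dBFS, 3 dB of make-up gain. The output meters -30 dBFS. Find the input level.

Before make-up, the level was -30 − 3 = -33 dBFS.
The compressed level sits -33 − (-36) = 3 dB over threshold.
Before 7:1 compression the overshoot was 3 × 7 = 21 dB, so input = -36 + 21 = -15 dBFS.

-15 dBFS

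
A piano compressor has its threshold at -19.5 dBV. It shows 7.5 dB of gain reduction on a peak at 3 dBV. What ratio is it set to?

Input overshoot = 3 − (-19.5) = 22.5 dB.
Output overshoot = 22.5 − 7.5 = 15 dB.
Ratio = input overshoot / output overshoot = 22.5 / 15 = 1.5.

1.5:1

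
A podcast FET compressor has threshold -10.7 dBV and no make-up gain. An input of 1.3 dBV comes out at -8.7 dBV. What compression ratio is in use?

6:1

Input overshoot = 1.3 − (-10.7) = 12 dB; output overshoot = -8.7 − (-10.7) = 2 dB.
Ratio = 12 / 2 = 6.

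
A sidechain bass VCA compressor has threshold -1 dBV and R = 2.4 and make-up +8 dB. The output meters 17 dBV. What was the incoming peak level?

Stripping the +8 dB make-up gives 9 dBV at the gain stage.
The compressed level sits 9 − (-1) = 10 dB over threshold.
Undo the ratio: input overshoot = 10 × 2.4 = 24 dB, giving input = 23 dBV.

23 dBV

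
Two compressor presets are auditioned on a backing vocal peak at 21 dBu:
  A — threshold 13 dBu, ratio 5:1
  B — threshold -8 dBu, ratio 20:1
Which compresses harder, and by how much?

B, by 21.15 dB

A: 8 dB over, compressed to 1.6 dB over, so 6.4 dB of GR.
B: 29 dB over, compressed to 1.45 dB over, so 27.55 dB of GR.
B reduces 21.15 dB more.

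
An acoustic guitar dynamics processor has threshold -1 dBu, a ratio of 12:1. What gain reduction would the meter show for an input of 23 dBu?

23 dBu exceeds the threshold by 24 dB.
After 12:1 compression the overshoot becomes 24/12 = 2 dB.
GR = overshoot in − overshoot out = 24 − 2 = 22 dB.

22 dB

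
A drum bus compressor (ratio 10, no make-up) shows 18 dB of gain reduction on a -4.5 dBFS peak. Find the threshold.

-24.5 dBFS

Let T be the threshold. Output overshoot = (input overshoot)/R, so -22.5 − T = (-4.5 − T)/10.
10·(-22.5 − T) = -4.5 − T → 9·T = -225 − (-4.5) = -220.5.
T = -220.5/9 = -24.5 dBFS.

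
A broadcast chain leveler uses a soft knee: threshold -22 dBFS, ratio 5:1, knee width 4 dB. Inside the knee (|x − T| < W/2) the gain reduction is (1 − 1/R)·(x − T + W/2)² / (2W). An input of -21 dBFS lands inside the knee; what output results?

x − T + W/2 = -21 − (-22) + 2 = 3.
GR = (1 − 1/5) × 3² / 8 = 0.8 × 9 / 8 = 0.9 dB.
Output = -21 − 0.9 = -21.9 dBFS.

-21.9 dBFS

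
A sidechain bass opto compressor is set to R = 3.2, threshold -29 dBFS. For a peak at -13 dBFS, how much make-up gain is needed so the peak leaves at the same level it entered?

11 dB

The peak compresses to -29 + 16/3.2 = -24 dBFS.
To reach -13 dBFS requires -13 − (-24) = 11 dB of make-up.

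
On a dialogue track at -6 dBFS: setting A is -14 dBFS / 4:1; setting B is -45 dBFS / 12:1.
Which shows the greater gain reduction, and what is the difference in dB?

B, by 29.75 dB

A: overshoot 8 dB → output overshoot 2 dB → GR 6 dB.
B: overshoot 39 dB → output overshoot 3.25 dB → GR 35.75 dB.
B applies 29.75 dB more gain reduction.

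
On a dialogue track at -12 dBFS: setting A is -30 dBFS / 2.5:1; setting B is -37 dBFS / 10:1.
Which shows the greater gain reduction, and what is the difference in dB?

B, by 11.7 dB

A: GR = 18 − 18/2.5 = 10.8 dB.
B: GR = 25 − 25/10 = 22.5 dB.
B applies 11.7 dB more gain reduction.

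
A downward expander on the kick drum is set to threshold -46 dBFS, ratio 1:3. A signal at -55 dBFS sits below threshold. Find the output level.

The input is 9 dB below the -46 dBFS threshold.
A 1:3 expander multiplies undershoot by 3: 9 × 3 = 27 dB below threshold.
Output = -46 − 27 = -73 dBFS.

-73 dBFS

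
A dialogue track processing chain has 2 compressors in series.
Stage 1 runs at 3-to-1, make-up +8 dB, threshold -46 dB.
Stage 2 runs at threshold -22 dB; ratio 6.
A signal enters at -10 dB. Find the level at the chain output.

Stage 1: -10 dB is 36 dB over -46 dB; at 3:1 that becomes 12 dB over, giving -34 dB; +8 dB make-up → -26 dB.
Stage 2: below threshold (-26 ≤ -22); passes unchanged; output -26 dB.

-26 dB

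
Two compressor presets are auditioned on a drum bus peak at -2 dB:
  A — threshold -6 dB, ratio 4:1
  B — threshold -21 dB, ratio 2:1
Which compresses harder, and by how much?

A: 4 dB over, compressed to 1 dB over, so 3 dB of GR.
B: 19 dB over, compressed to 9.5 dB over, so 9.5 dB of GR.
Difference: 6.5 dB in favour of B.

B, by 6.5 dB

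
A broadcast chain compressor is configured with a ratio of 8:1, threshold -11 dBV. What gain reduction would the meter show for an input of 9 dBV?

17.5 dB

9 dBV exceeds the threshold by 20 dB.
A 8:1 ratio leaves 2.5 dB of that excess.
GR = overshoot in − overshoot out = 20 − 2.5 = 17.5 dB.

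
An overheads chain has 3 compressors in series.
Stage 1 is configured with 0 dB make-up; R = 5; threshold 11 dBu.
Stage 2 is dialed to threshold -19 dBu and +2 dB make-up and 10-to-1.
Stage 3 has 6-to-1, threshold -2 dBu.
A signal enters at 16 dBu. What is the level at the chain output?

Stage 1: 5 dB above 11 dBu, reduced 5:1 to 1 dB above → 12 dBu.
Stage 2: 12 dBu is 31 dB over -19 dBu; at 10:1 that becomes 3.1 dB over, giving -15.9 dBu; +2 dB make-up → -13.9 dBu.
Stage 3: -13.9 dBu is at or below the -2 dBu threshold — no compression; output -13.9 dBu.

-13.9 dBu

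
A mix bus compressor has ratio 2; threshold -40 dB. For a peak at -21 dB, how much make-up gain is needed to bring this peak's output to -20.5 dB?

10 dB

Without make-up, output = threshold + overshoot/2 = -40 + 9.5 = -30.5 dB.
Gap to target: 10 dB.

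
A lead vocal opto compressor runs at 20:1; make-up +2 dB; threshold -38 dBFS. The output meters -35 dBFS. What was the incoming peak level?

Before make-up, the level was -35 − 2 = -37 dBFS.
Post-compression overshoot = -37 − (-38) = 1 dB.
Before 20:1 compression the overshoot was 1 × 20 = 20 dB, so input = -38 + 20 = -18 dBFS.

-18 dBFS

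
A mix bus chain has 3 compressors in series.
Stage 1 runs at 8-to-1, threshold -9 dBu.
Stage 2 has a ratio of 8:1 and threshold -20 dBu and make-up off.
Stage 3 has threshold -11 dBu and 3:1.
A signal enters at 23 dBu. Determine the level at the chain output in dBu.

-18.125 dBu

Stage 1: overshoot 32 dB → 32/8 = 4 dB → -5 dBu.
Stage 2: -5 dBu is 15 dB over -20 dBu; at 8:1 that becomes 1.875 dB over, giving -18.125 dBu.
Stage 3: below threshold (-18.125 ≤ -11); passes unchanged; output -18.125 dBu.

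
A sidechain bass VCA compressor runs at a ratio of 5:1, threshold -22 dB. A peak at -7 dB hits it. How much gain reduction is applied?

Overshoot = -7 − (-22) = 15 dB.
At 5:1, output sits 15/5 = 3 dB above threshold.
Gain reduction = 15 − 3 = 12 dB.

12 dB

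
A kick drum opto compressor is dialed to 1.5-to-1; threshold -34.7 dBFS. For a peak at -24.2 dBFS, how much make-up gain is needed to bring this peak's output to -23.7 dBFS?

Without make-up, output = threshold + overshoot/1.5 = -34.7 + 7 = -27.7 dBFS.
Gap to target: 4 dB.

4 dB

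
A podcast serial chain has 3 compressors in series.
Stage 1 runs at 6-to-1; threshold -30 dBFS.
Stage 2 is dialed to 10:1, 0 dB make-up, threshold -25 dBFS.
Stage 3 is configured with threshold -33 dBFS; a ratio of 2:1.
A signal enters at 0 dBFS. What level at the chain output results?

Stage 1: 30 dB above -30 dBFS, reduced 6:1 to 5 dB above → -25 dBFS.
Stage 2: -25 dBFS ≤ -25 dBFS, so stage 2 doesn't engage; output -25 dBFS.
Stage 3: 8 dB above -33 dBFS, reduced 2:1 to 4 dB above → -29 dBFS.

-29 dBFS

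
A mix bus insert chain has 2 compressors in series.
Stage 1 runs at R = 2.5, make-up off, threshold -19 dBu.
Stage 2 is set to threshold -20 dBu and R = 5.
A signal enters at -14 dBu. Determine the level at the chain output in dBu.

-19.4 dBu

Stage 1: 5 dB above -19 dBu, reduced 2.5:1 to 2 dB above → -17 dBu.
Stage 2: 3 dB above -20 dBu, reduced 5:1 to 0.6 dB above → -19.4 dBu.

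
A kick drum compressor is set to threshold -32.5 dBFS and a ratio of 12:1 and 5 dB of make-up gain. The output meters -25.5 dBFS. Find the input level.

Stripping the +5 dB make-up gives -30.5 dBFS at the gain stage.
The compressed level sits -30.5 − (-32.5) = 2 dB over threshold.
Input overshoot = R × output overshoot = 24 dB → input = -32.5 + 24 = -8.5 dBFS.

-8.5 dBFS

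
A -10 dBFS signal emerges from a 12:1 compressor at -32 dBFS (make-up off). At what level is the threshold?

-34 dBFS

Gain reduction = -10 − (-32) = 22 dB; output overshoot = GR / (R − 1) = 22 / 11 = 2 dB.
Threshold = output − output overshoot = -32 − 2 = -34 dBFS.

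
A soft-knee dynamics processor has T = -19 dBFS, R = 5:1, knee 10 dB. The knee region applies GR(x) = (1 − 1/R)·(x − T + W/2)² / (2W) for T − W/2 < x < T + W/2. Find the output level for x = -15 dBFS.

-18.24 dBFS

x − T + W/2 = -15 − (-19) + 5 = 9.
GR = (1 − 1/5) × 9² / 20 = 0.8 × 81 / 20 = 3.24 dB.
Output = -15 − 3.24 = -18.24 dBFS.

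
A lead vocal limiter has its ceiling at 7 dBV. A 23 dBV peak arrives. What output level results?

7 dBV

At ∞:1, everything above 7 dBV is held at the ceiling.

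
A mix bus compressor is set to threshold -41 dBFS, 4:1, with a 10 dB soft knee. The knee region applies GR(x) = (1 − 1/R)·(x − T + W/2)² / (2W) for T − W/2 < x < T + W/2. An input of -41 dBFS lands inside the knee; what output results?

x − T + W/2 = -41 − (-41) + 5 = 5.
GR = (1 − 1/4) × 5² / 20 = 0.75 × 25 / 20 = 0.9375 dB.
Output = -41 − 0.9375 = -41.9375 dBFS.

-41.9375 dBFS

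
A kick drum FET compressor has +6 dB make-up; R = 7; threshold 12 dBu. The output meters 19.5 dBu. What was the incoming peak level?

22.5 dBu

Remove make-up: 19.5 − 6 = 13.5 dBu.
The compressed level sits 13.5 − 12 = 1.5 dB over threshold.
Before 7:1 compression the overshoot was 1.5 × 7 = 10.5 dB, so input = 12 + 10.5 = 22.5 dBu.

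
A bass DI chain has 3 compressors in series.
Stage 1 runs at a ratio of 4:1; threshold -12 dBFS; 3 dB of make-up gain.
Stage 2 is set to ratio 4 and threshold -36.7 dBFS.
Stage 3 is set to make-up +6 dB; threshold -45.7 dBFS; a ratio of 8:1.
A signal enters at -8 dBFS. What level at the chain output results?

Stage 1: overshoot 4 dB → 4/4 = 1 dB → -11 dBFS; +3 dB make-up → -8 dBFS.
Stage 2: 28.7 dB above -36.7 dBFS, reduced 4:1 to 7.175 dB above → -29.525 dBFS.
Stage 3: -29.525 dBFS is 16.175 dB over -45.7 dBFS; at 8:1 that becomes 2.021875 dB over, giving -43.678125 dBFS; +6 dB make-up → -37.678125 dBFS.

-37.678125 dBFS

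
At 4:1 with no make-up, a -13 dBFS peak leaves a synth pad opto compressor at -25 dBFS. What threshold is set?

-29 dBFS

Let T be the threshold. Output overshoot = (input overshoot)/R, so -25 − T = (-13 − T)/4.
4·(-25 − T) = -13 − T → 3·T = -100 − (-13) = -87.
T = -87/3 = -29 dBFS.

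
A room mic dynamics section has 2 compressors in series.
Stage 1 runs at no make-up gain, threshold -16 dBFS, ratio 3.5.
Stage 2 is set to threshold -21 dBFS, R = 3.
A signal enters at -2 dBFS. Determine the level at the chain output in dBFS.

Stage 1: overshoot 14 dB → 14/3.5 = 4 dB → -12 dBFS.
Stage 2: 9 dB above -21 dBFS, reduced 3:1 to 3 dB above → -18 dBFS.

-18 dBFS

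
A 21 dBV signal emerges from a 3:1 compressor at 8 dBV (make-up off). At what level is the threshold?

Let T be the threshold. Output overshoot = (input overshoot)/R, so 8 − T = (21 − T)/3.
3·(8 − T) = 21 − T → 2·T = 24 − 21 = 3.
T = 3/2 = 1.5 dBV.

1.5 dBV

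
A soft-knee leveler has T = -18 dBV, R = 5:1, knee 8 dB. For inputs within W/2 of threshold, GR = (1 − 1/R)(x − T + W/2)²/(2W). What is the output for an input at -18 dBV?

-18.8 dBV

x − T + W/2 = -18 − (-18) + 4 = 4.
GR = (1 − 1/5) × 4² / 16 = 0.8 × 16 / 16 = 0.8 dB.
Output = -18 − 0.8 = -18.8 dBV.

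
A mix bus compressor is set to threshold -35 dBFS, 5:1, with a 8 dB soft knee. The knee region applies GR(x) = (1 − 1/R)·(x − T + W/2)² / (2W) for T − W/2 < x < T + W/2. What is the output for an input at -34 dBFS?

x − T + W/2 = -34 − (-35) + 4 = 5.
GR = (1 − 1/5) × 5² / 16 = 0.8 × 25 / 16 = 1.25 dB.
Output = -34 − 1.25 = -35.25 dBFS.

-35.25 dBFS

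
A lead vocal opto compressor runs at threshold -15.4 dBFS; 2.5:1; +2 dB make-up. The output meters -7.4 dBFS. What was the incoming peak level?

-0.4 dBFS

Stripping the +2 dB make-up gives -9.4 dBFS at the gain stage.
Post-compression overshoot = -9.4 − (-15.4) = 6 dB.
Before 2.5:1 compression the overshoot was 6 × 2.5 = 15 dB, so input = -15.4 + 15 = -0.4 dBFS.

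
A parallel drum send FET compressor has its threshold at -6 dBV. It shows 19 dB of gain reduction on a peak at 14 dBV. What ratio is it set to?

Input overshoot = 14 − (-6) = 20 dB.
Output overshoot = 20 − 19 = 1 dB.
Ratio = input overshoot / output overshoot = 20 / 1 = 20.

20:1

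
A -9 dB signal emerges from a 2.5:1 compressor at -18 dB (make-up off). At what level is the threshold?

Gain reduction = -9 − (-18) = 9 dB; output overshoot = GR / (R − 1) = 9 / 1.5 = 6 dB.
Threshold = output − output overshoot = -18 − 6 = -24 dB.

-24 dB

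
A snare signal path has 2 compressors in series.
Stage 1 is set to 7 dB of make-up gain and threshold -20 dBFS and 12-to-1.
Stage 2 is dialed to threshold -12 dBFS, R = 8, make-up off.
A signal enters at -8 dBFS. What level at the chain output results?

-12 dBFS

Stage 1: overshoot 12 dB → 12/12 = 1 dB → -19 dBFS; +7 dB make-up → -12 dBFS.
Stage 2: -12 dBFS is at or below the -12 dBFS threshold — no compression; output -12 dBFS.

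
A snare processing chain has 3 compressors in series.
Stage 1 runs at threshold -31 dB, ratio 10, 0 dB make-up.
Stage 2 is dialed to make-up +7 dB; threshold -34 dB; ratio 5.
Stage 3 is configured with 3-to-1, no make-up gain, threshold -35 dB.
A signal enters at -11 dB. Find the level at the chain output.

Stage 1: -11 dB is 20 dB over -31 dB; at 10:1 that becomes 2 dB over, giving -29 dB.
Stage 2: overshoot 5 dB → 5/5 = 1 dB → -33 dB; +7 dB make-up → -26 dB.
Stage 3: 9 dB above -35 dB, reduced 3:1 to 3 dB above → -32 dB.

-32 dB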